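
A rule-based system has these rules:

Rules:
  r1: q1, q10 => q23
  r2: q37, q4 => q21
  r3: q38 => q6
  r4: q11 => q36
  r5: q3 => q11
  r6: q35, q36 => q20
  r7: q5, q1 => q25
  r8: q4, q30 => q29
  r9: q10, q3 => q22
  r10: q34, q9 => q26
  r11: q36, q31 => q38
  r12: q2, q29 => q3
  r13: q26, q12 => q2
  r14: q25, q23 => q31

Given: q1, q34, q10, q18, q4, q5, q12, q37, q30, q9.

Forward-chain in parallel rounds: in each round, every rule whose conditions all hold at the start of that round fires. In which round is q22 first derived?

4

Round 1: r1 [q1, q10 => q23]; r2 [q37, q4 => q21]; r7 [q5, q1 => q25]; r8 [q4, q30 => q29]; r10 [q34, q9 => q26]. Adds q23, q21, q25, q29, q26.
Round 2: r13 [q26, q12 => q2]; r14 [q25, q23 => q31]. Adds q2, q31.
Round 3: r12 [q2, q29 => q3]. Adds q3.
Round 4: r5 [q3 => q11]; r9 [q10, q3 => q22]. Adds q11, q22.
q22 first appears in round 4.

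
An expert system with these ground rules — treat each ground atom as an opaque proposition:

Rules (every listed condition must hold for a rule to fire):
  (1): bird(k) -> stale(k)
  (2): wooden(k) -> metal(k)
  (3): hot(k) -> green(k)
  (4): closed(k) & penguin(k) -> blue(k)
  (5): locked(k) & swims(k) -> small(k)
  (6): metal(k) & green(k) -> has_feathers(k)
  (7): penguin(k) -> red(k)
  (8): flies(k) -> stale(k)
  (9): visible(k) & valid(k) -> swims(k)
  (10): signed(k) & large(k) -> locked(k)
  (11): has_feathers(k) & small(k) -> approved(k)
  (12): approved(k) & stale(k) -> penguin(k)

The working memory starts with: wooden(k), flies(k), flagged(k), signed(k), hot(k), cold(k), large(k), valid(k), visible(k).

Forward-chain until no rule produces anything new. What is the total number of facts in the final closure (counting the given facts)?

Round 1 fires (2), (3), (8), (9), (10), giving metal(k), green(k), stale(k), swims(k), locked(k).
Round 2 fires (5), (6), giving small(k), has_feathers(k).
Round 3 fires (11), giving approved(k).
Round 4 fires (12), giving penguin(k).
Round 5 fires (7), giving red(k).
Closure: {approved(k), cold(k), flagged(k), flies(k), green(k), has_feathers(k), hot(k), large(k), locked(k), metal(k), penguin(k), red(k), signed(k), small(k), stale(k), swims(k), valid(k), visible(k), wooden(k)} — 19 facts.

19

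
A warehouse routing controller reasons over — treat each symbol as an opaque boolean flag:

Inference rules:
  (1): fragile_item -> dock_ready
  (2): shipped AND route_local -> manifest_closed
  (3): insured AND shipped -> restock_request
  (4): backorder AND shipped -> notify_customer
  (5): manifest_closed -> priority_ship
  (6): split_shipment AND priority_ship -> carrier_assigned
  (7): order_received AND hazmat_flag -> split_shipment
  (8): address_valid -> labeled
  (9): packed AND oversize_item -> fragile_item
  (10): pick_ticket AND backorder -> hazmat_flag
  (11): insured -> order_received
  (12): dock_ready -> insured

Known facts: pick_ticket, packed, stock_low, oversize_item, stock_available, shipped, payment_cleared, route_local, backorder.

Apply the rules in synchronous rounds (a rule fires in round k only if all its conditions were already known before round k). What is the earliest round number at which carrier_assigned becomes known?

[1] (2) [shipped AND route_local -> manifest_closed]; (4) [backorder AND shipped -> notify_customer]; (9) [packed AND oversize_item -> fragile_item]; (10) [pick_ticket AND backorder -> hazmat_flag]. ⇒ new: manifest_closed, notify_customer, fragile_item, hazmat_flag.
[2] (1) [fragile_item -> dock_ready]; (5) [manifest_closed -> priority_ship]. ⇒ new: dock_ready, priority_ship.
[3] (12) [dock_ready -> insured]. ⇒ new: insured.
[4] (3) [insured AND shipped -> restock_request]; (11) [insured -> order_received]. ⇒ new: restock_request, order_received.
[5] (7) [order_received AND hazmat_flag -> split_shipment]. ⇒ new: split_shipment.
[6] (6) [split_shipment AND priority_ship -> carrier_assigned]. ⇒ new: carrier_assigned.
carrier_assigned first appears in round 6.

6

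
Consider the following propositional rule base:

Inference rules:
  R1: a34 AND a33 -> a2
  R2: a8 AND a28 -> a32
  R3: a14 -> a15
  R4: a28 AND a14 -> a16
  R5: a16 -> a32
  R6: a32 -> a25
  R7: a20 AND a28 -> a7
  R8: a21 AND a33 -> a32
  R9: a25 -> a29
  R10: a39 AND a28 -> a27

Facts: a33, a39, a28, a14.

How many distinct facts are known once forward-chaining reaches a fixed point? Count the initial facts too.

10

Round 1 — R3, R4, R10, derive a15, a16, a27.
Round 2 — R5, derive a32.
Round 3 — R6, derive a25.
Round 4 — R9, derive a29.
Closure: {a14, a15, a16, a25, a27, a28, a29, a32, a33, a39} — 10 facts.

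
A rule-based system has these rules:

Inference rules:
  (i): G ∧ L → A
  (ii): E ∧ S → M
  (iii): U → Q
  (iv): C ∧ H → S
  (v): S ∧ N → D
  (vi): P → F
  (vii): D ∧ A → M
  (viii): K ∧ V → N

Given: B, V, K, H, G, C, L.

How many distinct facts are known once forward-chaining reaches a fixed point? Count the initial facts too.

12

Round 1 — (i), (iv), (viii), derive A, S, N.
Round 2 — (v), derive D.
Round 3 — (vii), derive M.
Closure: {A, B, C, D, G, H, K, L, M, N, S, V} — 12 facts.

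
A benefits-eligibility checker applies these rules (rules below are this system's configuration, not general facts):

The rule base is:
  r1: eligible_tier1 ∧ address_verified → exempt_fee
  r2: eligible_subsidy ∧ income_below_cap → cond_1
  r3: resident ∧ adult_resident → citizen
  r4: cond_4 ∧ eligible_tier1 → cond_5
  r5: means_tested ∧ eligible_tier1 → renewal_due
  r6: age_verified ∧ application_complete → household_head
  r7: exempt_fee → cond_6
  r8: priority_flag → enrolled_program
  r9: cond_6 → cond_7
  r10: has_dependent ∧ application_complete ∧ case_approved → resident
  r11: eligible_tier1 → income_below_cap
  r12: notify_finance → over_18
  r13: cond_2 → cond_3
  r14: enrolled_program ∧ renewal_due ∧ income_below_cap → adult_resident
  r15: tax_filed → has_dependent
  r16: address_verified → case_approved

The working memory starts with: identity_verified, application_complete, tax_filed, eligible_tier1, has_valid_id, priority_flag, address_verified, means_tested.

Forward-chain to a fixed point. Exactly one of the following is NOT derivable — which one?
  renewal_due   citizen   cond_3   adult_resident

cond_3

Round 1 — r1, r5, r8, r11, r15, r16, derive exempt_fee, renewal_due, enrolled_program, income_below_cap, has_dependent, case_approved.
Round 2 — r7, r10, r14, derive cond_6, resident, adult_resident.
Round 3 — r3, r9, derive citizen, cond_7.
Derived: citizen (round 3), adult_resident (round 2), renewal_due (round 1). cond_3 never appears in any round.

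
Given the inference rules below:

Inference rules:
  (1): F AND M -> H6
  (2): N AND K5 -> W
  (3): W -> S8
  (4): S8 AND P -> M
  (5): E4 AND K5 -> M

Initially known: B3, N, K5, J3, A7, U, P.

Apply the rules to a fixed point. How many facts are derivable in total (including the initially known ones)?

10

Round 1: (2) [N AND K5 -> W]. Adds W.
Round 2: (3) [W -> S8]. Adds S8.
Round 3: (4) [S8 AND P -> M]. Adds M.
Closure: {A7, B3, J3, K5, M, N, P, S8, U, W} — 10 facts.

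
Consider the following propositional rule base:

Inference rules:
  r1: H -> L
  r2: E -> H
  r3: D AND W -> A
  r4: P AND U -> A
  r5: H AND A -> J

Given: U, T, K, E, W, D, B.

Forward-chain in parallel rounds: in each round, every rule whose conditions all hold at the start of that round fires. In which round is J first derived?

2

[1] r2 [E -> H]; r3 [D AND W -> A]. ⇒ new: H, A.
[2] r1 [H -> L]; r5 [H AND A -> J]. ⇒ new: L, J.
J first appears in round 2.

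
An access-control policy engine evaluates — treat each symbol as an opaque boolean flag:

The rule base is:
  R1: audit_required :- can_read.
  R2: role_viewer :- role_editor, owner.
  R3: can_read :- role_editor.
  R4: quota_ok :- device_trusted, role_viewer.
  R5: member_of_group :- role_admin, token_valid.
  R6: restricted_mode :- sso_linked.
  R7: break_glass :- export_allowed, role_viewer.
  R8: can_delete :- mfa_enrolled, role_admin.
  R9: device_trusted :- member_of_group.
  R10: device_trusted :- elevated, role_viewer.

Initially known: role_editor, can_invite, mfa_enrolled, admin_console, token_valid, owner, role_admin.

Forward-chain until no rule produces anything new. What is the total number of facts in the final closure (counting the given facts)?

Round 1 fires R2, R3, R5, R8, giving role_viewer, can_read, member_of_group, can_delete.
Round 2 fires R1, R9, giving audit_required, device_trusted.
Round 3 fires R4, giving quota_ok.
Closure: {admin_console, audit_required, can_delete, can_invite, can_read, device_trusted, member_of_group, mfa_enrolled, owner, quota_ok, role_admin, role_editor, role_viewer, token_valid} — 14 facts.

14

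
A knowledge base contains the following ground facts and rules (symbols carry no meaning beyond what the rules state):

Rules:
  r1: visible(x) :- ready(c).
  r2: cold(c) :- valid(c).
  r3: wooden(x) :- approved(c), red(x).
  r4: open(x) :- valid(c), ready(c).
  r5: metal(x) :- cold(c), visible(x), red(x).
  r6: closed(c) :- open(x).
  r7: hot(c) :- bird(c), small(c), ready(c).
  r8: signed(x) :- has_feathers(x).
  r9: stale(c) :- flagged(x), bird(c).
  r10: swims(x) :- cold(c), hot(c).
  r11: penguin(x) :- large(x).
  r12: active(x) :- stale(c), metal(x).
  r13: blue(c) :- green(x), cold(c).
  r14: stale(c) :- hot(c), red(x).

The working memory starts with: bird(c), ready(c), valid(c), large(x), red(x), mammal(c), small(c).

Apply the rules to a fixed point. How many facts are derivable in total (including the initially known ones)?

17

Round 1 fires r1, r2, r4, r7, r11, giving visible(x), cold(c), open(x), hot(c), penguin(x).
Round 2 fires r5, r6, r10, r14, giving metal(x), closed(c), swims(x), stale(c).
Round 3 fires r12, giving active(x).
Closure: {active(x), bird(c), closed(c), cold(c), hot(c), large(x), mammal(c), metal(x), open(x), penguin(x), ready(c), red(x), small(c), stale(c), swims(x), valid(c), visible(x)} — 17 facts.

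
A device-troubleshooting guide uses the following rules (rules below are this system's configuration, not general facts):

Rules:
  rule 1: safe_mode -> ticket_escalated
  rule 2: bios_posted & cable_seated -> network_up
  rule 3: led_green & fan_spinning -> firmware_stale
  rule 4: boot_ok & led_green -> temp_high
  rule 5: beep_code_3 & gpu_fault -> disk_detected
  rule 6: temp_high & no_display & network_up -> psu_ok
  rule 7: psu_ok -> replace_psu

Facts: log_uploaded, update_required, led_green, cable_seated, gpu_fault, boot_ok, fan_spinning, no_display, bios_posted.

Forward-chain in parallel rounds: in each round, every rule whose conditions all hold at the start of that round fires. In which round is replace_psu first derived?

3

Round 1: rule 2 [bios_posted & cable_seated -> network_up]; rule 3 [led_green & fan_spinning -> firmware_stale]; rule 4 [boot_ok & led_green -> temp_high]. New: network_up, firmware_stale, temp_high.
Round 2: rule 6 [temp_high & no_display & network_up -> psu_ok]. New: psu_ok.
Round 3: rule 7 [psu_ok -> replace_psu]. New: replace_psu.
replace_psu first appears in round 3.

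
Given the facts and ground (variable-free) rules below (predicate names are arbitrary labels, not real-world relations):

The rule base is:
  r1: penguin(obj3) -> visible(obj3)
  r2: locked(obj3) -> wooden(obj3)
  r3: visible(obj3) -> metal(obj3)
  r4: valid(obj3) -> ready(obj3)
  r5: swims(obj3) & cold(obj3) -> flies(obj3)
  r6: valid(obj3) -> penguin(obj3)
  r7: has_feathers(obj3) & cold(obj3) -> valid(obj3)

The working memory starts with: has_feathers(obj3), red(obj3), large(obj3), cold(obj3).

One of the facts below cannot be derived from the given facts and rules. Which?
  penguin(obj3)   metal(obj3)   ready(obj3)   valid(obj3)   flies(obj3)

flies(obj3)

Round 1: r7 [has_feathers(obj3) & cold(obj3) -> valid(obj3)]. New: valid(obj3).
Round 2: r4 [valid(obj3) -> ready(obj3)]; r6 [valid(obj3) -> penguin(obj3)]. New: ready(obj3), penguin(obj3).
Round 3: r1 [penguin(obj3) -> visible(obj3)]. New: visible(obj3).
Round 4: r3 [visible(obj3) -> metal(obj3)]. New: metal(obj3).
Derived: penguin(obj3) (round 2), ready(obj3) (round 2), metal(obj3) (round 4), valid(obj3) (round 1). flies(obj3) never appears in any round.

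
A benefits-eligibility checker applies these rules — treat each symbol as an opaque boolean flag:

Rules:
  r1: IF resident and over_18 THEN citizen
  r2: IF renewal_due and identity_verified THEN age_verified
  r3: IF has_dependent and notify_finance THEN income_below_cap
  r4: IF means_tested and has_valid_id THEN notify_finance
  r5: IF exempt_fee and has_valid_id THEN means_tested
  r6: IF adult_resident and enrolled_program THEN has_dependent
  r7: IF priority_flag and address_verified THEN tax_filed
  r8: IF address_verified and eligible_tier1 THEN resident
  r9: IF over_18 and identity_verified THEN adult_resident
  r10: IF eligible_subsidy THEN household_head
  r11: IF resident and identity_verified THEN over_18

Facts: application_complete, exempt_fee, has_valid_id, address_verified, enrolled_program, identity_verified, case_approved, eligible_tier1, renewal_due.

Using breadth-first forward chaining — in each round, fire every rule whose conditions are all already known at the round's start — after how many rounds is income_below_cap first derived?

5

Round 1 fires r2, r5, r8, giving age_verified, means_tested, resident.
Round 2 fires r4, r11, giving notify_finance, over_18.
Round 3 fires r1, r9, giving citizen, adult_resident.
Round 4 fires r6, giving has_dependent.
Round 5 fires r3, giving income_below_cap.
income_below_cap first appears in round 5.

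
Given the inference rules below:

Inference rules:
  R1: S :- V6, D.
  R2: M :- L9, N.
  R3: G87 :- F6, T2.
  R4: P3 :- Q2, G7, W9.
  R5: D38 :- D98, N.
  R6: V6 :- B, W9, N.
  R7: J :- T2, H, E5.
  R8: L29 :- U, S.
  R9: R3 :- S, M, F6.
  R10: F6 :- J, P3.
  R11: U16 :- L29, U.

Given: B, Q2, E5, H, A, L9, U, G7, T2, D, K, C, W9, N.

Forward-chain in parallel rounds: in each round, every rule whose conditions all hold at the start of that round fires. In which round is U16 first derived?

Round 1: R2 [M :- L9, N.]; R4 [P3 :- Q2, G7, W9.]; R6 [V6 :- B, W9, N.]; R7 [J :- T2, H, E5.]. New: M, P3, V6, J.
Round 2: R1 [S :- V6, D.]; R10 [F6 :- J, P3.]. New: S, F6.
Round 3: R3 [G87 :- F6, T2.]; R8 [L29 :- U, S.]; R9 [R3 :- S, M, F6.]. New: G87, L29, R3.
Round 4: R11 [U16 :- L29, U.]. New: U16.
U16 first appears in round 4.

4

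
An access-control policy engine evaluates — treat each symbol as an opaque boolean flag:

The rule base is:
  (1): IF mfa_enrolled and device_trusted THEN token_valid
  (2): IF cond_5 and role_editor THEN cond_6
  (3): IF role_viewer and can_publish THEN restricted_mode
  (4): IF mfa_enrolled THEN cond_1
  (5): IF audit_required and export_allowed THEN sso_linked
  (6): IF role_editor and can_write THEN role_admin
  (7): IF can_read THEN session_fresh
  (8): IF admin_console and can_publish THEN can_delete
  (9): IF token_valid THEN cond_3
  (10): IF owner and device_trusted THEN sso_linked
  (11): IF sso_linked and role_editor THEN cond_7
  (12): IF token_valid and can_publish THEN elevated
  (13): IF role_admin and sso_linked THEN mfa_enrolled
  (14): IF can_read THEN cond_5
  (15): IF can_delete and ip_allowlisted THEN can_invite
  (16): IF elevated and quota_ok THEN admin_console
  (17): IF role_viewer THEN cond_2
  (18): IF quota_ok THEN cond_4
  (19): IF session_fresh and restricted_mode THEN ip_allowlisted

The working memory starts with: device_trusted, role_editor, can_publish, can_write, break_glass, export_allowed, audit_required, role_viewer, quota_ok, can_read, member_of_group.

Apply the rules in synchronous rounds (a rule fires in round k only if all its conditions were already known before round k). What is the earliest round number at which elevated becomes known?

4

Round 1 — (3), (5), (6), (7), (14), (17), (18), derive restricted_mode, sso_linked, role_admin, session_fresh, cond_5, cond_2, cond_4.
Round 2 — (2), (11), (13), (19), derive cond_6, cond_7, mfa_enrolled, ip_allowlisted.
Round 3 — (1), (4), derive token_valid, cond_1.
Round 4 — (9), (12), derive cond_3, elevated.
elevated first appears in round 4.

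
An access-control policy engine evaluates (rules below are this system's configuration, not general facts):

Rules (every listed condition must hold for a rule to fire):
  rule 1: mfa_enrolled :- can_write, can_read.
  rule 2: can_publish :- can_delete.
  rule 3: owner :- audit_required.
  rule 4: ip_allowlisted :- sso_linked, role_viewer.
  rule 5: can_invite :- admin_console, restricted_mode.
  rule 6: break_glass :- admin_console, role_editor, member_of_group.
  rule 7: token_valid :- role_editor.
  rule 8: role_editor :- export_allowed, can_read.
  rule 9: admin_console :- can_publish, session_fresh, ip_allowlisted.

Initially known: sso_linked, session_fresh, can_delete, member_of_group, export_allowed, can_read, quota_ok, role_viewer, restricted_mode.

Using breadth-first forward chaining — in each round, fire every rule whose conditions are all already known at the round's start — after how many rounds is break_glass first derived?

Round 1 — rule 2, rule 4, rule 8, derive can_publish, ip_allowlisted, role_editor.
Round 2 — rule 7, rule 9, derive token_valid, admin_console.
Round 3 — rule 5, rule 6, derive can_invite, break_glass.
break_glass first appears in round 3.

3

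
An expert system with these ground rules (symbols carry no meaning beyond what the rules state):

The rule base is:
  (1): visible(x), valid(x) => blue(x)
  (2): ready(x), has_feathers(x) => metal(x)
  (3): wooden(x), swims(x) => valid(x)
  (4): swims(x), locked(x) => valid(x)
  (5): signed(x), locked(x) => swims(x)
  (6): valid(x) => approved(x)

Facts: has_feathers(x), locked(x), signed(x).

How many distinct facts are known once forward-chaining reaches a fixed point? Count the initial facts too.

Round 1 — (5), derive swims(x).
Round 2 — (4), derive valid(x).
Round 3 — (6), derive approved(x).
Closure: {approved(x), has_feathers(x), locked(x), signed(x), swims(x), valid(x)} — 6 facts.

6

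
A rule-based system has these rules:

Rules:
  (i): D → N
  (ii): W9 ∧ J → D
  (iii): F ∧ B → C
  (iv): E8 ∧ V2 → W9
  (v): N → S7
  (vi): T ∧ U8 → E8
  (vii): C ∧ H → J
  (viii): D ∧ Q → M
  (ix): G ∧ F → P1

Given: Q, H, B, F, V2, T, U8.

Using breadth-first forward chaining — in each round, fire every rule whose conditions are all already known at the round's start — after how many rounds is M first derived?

Round 1 fires (iii), (vi), giving C, E8.
Round 2 fires (iv), (vii), giving W9, J.
Round 3 fires (ii), giving D.
Round 4 fires (i), (viii), giving N, M.
M first appears in round 4.

4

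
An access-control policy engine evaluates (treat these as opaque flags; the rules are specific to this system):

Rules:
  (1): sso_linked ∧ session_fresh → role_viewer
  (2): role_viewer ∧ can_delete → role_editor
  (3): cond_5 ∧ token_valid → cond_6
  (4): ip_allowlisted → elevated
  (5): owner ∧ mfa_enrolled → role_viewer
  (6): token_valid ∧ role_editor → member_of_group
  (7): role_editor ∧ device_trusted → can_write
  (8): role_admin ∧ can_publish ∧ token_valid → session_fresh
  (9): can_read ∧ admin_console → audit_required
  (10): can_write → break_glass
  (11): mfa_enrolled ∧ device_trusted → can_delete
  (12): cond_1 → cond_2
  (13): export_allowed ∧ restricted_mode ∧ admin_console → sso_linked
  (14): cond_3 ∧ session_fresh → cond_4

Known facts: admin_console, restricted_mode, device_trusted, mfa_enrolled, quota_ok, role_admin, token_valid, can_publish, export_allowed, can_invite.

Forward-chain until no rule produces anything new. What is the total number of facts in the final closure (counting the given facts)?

18

[1] (8) [role_admin ∧ can_publish ∧ token_valid → session_fresh]; (11) [mfa_enrolled ∧ device_trusted → can_delete]; (13) [export_allowed ∧ restricted_mode ∧ admin_console → sso_linked]. ⇒ new: session_fresh, can_delete, sso_linked.
[2] (1) [sso_linked ∧ session_fresh → role_viewer]. ⇒ new: role_viewer.
[3] (2) [role_viewer ∧ can_delete → role_editor]. ⇒ new: role_editor.
[4] (6) [token_valid ∧ role_editor → member_of_group]; (7) [role_editor ∧ device_trusted → can_write]. ⇒ new: member_of_group, can_write.
[5] (10) [can_write → break_glass]. ⇒ new: break_glass.
Closure: {admin_console, break_glass, can_delete, can_invite, can_publish, can_write, device_trusted, export_allowed, member_of_group, mfa_enrolled, quota_ok, restricted_mode, role_admin, role_editor, role_viewer, session_fresh, sso_linked, token_valid} — 18 facts.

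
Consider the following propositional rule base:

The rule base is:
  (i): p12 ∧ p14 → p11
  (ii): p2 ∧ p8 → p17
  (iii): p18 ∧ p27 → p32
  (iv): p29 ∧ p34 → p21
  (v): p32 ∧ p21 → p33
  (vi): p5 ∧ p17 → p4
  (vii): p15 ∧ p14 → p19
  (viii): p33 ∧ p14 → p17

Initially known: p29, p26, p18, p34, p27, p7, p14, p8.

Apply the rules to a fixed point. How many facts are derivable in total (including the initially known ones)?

12

Round 1: (iii) [p18 ∧ p27 → p32]; (iv) [p29 ∧ p34 → p21]. New: p32, p21.
Round 2: (v) [p32 ∧ p21 → p33]. New: p33.
Round 3: (viii) [p33 ∧ p14 → p17]. New: p17.
Closure: {p14, p17, p18, p21, p26, p27, p29, p32, p33, p34, p7, p8} — 12 facts.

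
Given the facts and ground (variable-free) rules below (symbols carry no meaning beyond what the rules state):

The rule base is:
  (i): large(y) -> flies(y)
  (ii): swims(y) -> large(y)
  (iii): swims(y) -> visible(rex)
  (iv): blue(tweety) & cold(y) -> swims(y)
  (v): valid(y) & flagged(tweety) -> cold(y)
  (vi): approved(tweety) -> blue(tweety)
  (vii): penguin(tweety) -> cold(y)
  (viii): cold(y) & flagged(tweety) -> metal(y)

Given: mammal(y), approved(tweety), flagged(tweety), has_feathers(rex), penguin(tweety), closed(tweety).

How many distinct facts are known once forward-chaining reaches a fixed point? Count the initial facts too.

13

Round 1: (vi) [approved(tweety) -> blue(tweety)]; (vii) [penguin(tweety) -> cold(y)]. New: blue(tweety), cold(y).
Round 2: (iv) [blue(tweety) & cold(y) -> swims(y)]; (viii) [cold(y) & flagged(tweety) -> metal(y)]. New: swims(y), metal(y).
Round 3: (ii) [swims(y) -> large(y)]; (iii) [swims(y) -> visible(rex)]. New: large(y), visible(rex).
Round 4: (i) [large(y) -> flies(y)]. New: flies(y).
Closure: {approved(tweety), blue(tweety), closed(tweety), cold(y), flagged(tweety), flies(y), has_feathers(rex), large(y), mammal(y), metal(y), penguin(tweety), swims(y), visible(rex)} — 13 facts.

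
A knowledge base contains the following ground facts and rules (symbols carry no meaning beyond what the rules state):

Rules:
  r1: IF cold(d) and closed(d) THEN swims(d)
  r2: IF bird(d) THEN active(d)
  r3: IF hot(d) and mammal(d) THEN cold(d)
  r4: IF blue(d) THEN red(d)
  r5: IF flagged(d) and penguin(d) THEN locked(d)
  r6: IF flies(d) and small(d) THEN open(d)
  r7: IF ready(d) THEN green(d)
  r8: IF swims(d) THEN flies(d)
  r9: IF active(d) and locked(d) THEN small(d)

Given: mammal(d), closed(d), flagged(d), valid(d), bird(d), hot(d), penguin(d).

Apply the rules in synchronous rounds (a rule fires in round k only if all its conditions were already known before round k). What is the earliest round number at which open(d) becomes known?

4

Round 1 fires r2, r3, r5, giving active(d), cold(d), locked(d).
Round 2 fires r1, r9, giving swims(d), small(d).
Round 3 fires r8, giving flies(d).
Round 4 fires r6, giving open(d).
open(d) first appears in round 4.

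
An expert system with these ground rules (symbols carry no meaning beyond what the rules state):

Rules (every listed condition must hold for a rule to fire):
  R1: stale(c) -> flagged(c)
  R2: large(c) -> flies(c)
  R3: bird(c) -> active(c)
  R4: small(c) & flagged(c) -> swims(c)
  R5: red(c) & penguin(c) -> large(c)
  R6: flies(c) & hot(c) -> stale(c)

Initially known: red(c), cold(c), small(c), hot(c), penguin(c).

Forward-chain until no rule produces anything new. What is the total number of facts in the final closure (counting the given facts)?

10

Round 1: R5 [red(c) & penguin(c) -> large(c)]. Adds large(c).
Round 2: R2 [large(c) -> flies(c)]. Adds flies(c).
Round 3: R6 [flies(c) & hot(c) -> stale(c)]. Adds stale(c).
Round 4: R1 [stale(c) -> flagged(c)]. Adds flagged(c).
Round 5: R4 [small(c) & flagged(c) -> swims(c)]. Adds swims(c).
Closure: {cold(c), flagged(c), flies(c), hot(c), large(c), penguin(c), red(c), small(c), stale(c), swims(c)} — 10 facts.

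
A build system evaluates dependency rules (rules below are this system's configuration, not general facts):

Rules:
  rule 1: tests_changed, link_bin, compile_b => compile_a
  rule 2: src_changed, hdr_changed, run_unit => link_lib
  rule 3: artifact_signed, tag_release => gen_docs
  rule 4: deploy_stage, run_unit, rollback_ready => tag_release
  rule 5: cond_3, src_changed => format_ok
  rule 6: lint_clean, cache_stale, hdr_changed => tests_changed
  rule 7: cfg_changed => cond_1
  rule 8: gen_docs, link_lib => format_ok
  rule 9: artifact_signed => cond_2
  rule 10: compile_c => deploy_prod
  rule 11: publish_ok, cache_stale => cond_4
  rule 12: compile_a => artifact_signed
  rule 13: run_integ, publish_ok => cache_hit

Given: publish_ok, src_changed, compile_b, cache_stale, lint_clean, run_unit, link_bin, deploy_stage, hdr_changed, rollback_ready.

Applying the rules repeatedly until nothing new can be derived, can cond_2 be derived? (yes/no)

yes

[1] rule 2 [src_changed, hdr_changed, run_unit => link_lib]; rule 4 [deploy_stage, run_unit, rollback_ready => tag_release]; rule 6 [lint_clean, cache_stale, hdr_changed => tests_changed]; rule 11 [publish_ok, cache_stale => cond_4]. ⇒ new: link_lib, tag_release, tests_changed, cond_4.
[2] rule 1 [tests_changed, link_bin, compile_b => compile_a]. ⇒ new: compile_a.
[3] rule 12 [compile_a => artifact_signed]. ⇒ new: artifact_signed.
[4] rule 3 [artifact_signed, tag_release => gen_docs]; rule 9 [artifact_signed => cond_2]. ⇒ new: gen_docs, cond_2.
[5] rule 8 [gen_docs, link_lib => format_ok]. ⇒ new: format_ok.
cond_2 appears in round 4, so it is derivable.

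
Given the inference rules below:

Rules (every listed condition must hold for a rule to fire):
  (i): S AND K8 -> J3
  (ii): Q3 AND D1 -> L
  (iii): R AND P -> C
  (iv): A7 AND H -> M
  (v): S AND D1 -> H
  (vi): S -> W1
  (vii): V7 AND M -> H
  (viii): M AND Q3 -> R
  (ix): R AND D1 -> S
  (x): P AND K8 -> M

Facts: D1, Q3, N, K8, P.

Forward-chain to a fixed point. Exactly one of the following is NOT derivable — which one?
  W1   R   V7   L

V7

Round 1: (ii) [Q3 AND D1 -> L]; (x) [P AND K8 -> M]. New: L, M.
Round 2: (viii) [M AND Q3 -> R]. New: R.
Round 3: (iii) [R AND P -> C]; (ix) [R AND D1 -> S]. New: C, S.
Round 4: (i) [S AND K8 -> J3]; (v) [S AND D1 -> H]; (vi) [S -> W1]. New: J3, H, W1.
Derived: R (round 2), L (round 1), W1 (round 4). V7 never appears in any round.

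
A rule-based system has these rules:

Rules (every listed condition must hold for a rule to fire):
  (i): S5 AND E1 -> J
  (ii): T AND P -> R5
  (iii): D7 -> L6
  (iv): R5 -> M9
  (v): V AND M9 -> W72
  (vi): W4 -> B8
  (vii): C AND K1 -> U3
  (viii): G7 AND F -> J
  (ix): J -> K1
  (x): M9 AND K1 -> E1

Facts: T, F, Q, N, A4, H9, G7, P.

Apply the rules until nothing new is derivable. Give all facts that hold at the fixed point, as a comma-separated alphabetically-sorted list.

A4, E1, F, G7, H9, J, K1, M9, N, P, Q, R5, T

[1] (ii) [T AND P -> R5]; (viii) [G7 AND F -> J]. ⇒ new: R5, J.
[2] (iv) [R5 -> M9]; (ix) [J -> K1]. ⇒ new: M9, K1.
[3] (x) [M9 AND K1 -> E1]. ⇒ new: E1.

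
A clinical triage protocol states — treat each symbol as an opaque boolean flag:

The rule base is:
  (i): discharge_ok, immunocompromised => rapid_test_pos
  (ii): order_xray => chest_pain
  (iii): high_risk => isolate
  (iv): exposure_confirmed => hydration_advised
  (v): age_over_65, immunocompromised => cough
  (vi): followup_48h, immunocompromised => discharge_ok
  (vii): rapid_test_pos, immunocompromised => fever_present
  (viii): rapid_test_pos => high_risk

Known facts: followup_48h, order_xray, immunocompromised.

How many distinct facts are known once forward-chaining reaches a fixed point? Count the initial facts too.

Round 1: (ii) [order_xray => chest_pain]; (vi) [followup_48h, immunocompromised => discharge_ok]. Adds chest_pain, discharge_ok.
Round 2: (i) [discharge_ok, immunocompromised => rapid_test_pos]. Adds rapid_test_pos.
Round 3: (vii) [rapid_test_pos, immunocompromised => fever_present]; (viii) [rapid_test_pos => high_risk]. Adds fever_present, high_risk.
Round 4: (iii) [high_risk => isolate]. Adds isolate.
Closure: {chest_pain, discharge_ok, fever_present, followup_48h, high_risk, immunocompromised, isolate, order_xray, rapid_test_pos} — 9 facts.

9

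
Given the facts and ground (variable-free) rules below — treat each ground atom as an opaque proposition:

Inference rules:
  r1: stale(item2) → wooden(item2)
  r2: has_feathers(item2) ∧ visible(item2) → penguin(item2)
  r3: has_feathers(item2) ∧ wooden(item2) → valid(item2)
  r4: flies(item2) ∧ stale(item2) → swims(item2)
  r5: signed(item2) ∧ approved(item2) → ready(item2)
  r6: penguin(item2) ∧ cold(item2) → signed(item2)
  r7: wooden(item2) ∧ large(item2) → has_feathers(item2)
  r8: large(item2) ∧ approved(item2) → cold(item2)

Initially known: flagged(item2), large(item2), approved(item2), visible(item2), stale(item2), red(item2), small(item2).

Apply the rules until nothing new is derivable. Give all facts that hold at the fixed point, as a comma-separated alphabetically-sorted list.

[1] r1 [stale(item2) → wooden(item2)]; r8 [large(item2) ∧ approved(item2) → cold(item2)]. ⇒ new: wooden(item2), cold(item2).
[2] r7 [wooden(item2) ∧ large(item2) → has_feathers(item2)]. ⇒ new: has_feathers(item2).
[3] r2 [has_feathers(item2) ∧ visible(item2) → penguin(item2)]; r3 [has_feathers(item2) ∧ wooden(item2) → valid(item2)]. ⇒ new: penguin(item2), valid(item2).
[4] r6 [penguin(item2) ∧ cold(item2) → signed(item2)]. ⇒ new: signed(item2).
[5] r5 [signed(item2) ∧ approved(item2) → ready(item2)]. ⇒ new: ready(item2).

approved(item2), cold(item2), flagged(item2), has_feathers(item2), large(item2), penguin(item2), ready(item2), red(item2), signed(item2), small(item2), stale(item2), valid(item2), visible(item2), wooden(item2)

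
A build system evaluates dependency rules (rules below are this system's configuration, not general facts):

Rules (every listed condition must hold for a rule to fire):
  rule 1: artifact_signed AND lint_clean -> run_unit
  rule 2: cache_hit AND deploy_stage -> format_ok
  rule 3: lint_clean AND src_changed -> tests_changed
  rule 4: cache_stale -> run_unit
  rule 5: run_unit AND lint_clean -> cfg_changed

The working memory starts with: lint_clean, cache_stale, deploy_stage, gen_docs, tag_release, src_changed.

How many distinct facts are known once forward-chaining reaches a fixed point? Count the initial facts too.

Round 1 — rule 3, rule 4, derive tests_changed, run_unit.
Round 2 — rule 5, derive cfg_changed.
Closure: {cache_stale, cfg_changed, deploy_stage, gen_docs, lint_clean, run_unit, src_changed, tag_release, tests_changed} — 9 facts.

9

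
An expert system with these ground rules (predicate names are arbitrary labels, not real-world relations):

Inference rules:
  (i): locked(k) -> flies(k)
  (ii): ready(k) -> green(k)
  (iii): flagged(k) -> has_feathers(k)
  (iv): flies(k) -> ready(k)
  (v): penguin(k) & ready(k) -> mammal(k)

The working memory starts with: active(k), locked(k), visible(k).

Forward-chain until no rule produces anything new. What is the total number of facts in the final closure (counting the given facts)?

6

Round 1 — (i), derive flies(k).
Round 2 — (iv), derive ready(k).
Round 3 — (ii), derive green(k).
Closure: {active(k), flies(k), green(k), locked(k), ready(k), visible(k)} — 6 facts.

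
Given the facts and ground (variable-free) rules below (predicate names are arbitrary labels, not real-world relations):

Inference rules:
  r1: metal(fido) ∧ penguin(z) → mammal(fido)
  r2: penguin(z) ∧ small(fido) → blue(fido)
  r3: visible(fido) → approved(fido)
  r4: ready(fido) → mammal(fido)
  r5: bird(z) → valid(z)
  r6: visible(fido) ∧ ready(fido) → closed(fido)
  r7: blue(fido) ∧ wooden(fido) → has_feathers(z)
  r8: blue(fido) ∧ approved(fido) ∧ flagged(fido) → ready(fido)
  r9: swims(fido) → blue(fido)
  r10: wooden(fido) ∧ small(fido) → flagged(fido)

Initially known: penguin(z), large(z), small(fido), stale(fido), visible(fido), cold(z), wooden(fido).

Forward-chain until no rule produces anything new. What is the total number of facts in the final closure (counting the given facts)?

14

[1] r2 [penguin(z) ∧ small(fido) → blue(fido)]; r3 [visible(fido) → approved(fido)]; r10 [wooden(fido) ∧ small(fido) → flagged(fido)]. ⇒ new: blue(fido), approved(fido), flagged(fido).
[2] r7 [blue(fido) ∧ wooden(fido) → has_feathers(z)]; r8 [blue(fido) ∧ approved(fido) ∧ flagged(fido) → ready(fido)]. ⇒ new: has_feathers(z), ready(fido).
[3] r4 [ready(fido) → mammal(fido)]; r6 [visible(fido) ∧ ready(fido) → closed(fido)]. ⇒ new: mammal(fido), closed(fido).
Closure: {approved(fido), blue(fido), closed(fido), cold(z), flagged(fido), has_feathers(z), large(z), mammal(fido), penguin(z), ready(fido), small(fido), stale(fido), visible(fido), wooden(fido)} — 14 facts.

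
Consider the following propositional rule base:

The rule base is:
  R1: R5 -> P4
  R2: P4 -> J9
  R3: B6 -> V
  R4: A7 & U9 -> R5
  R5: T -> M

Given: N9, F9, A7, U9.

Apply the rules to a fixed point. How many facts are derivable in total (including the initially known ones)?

Round 1 fires R4, giving R5.
Round 2 fires R1, giving P4.
Round 3 fires R2, giving J9.
Closure: {A7, F9, J9, N9, P4, R5, U9} — 7 facts.

7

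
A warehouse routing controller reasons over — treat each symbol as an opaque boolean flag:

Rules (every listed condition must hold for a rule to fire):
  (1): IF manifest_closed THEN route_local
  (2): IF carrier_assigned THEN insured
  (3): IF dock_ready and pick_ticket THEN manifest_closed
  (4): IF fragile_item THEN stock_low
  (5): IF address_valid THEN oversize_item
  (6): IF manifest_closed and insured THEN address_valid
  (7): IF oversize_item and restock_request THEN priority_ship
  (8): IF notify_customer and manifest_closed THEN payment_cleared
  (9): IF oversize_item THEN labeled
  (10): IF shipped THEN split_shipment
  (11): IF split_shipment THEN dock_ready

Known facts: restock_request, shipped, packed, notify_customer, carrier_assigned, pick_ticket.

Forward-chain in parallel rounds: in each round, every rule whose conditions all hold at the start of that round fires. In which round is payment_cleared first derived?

4

Round 1: (2) [IF carrier_assigned THEN insured]; (10) [IF shipped THEN split_shipment]. New: insured, split_shipment.
Round 2: (11) [IF split_shipment THEN dock_ready]. New: dock_ready.
Round 3: (3) [IF dock_ready and pick_ticket THEN manifest_closed]. New: manifest_closed.
Round 4: (1) [IF manifest_closed THEN route_local]; (6) [IF manifest_closed and insured THEN address_valid]; (8) [IF notify_customer and manifest_closed THEN payment_cleared]. New: route_local, address_valid, payment_cleared.
payment_cleared first appears in round 4.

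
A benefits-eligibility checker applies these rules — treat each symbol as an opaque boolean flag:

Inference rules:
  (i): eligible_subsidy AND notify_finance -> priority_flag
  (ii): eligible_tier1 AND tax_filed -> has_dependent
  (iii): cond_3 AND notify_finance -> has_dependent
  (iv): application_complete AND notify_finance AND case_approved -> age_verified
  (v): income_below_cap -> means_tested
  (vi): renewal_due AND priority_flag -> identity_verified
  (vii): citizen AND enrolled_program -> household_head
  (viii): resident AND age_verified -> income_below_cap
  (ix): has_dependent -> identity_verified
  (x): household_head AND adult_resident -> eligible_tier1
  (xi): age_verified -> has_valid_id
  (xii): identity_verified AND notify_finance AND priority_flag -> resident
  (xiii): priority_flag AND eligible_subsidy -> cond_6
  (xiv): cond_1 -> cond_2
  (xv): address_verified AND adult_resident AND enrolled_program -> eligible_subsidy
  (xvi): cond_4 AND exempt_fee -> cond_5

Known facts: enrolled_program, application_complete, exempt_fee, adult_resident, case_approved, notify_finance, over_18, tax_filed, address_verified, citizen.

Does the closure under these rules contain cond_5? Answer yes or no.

Round 1 fires (iv), (vii), (xv), giving age_verified, household_head, eligible_subsidy.
Round 2 fires (i), (x), (xi), giving priority_flag, eligible_tier1, has_valid_id.
Round 3 fires (ii), (xiii), giving has_dependent, cond_6.
Round 4 fires (ix), giving identity_verified.
Round 5 fires (xii), giving resident.
Round 6 fires (viii), giving income_below_cap.
Round 7 fires (v), giving means_tested.
Fixed point reached. cond_5 is concluded only by (xvi); (xvi) needs cond_4 (never derived).

no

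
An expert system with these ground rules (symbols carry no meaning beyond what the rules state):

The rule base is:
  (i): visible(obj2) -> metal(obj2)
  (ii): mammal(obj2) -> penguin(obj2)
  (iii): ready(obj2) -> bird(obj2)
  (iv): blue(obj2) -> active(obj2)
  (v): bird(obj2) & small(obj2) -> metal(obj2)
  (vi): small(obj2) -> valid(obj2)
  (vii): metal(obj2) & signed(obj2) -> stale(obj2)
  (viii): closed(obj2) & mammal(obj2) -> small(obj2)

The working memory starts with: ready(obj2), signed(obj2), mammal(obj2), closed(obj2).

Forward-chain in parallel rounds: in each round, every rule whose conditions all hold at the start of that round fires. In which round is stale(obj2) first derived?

Round 1 — (ii), (iii), (viii), derive penguin(obj2), bird(obj2), small(obj2).
Round 2 — (v), (vi), derive metal(obj2), valid(obj2).
Round 3 — (vii), derive stale(obj2).
stale(obj2) first appears in round 3.

3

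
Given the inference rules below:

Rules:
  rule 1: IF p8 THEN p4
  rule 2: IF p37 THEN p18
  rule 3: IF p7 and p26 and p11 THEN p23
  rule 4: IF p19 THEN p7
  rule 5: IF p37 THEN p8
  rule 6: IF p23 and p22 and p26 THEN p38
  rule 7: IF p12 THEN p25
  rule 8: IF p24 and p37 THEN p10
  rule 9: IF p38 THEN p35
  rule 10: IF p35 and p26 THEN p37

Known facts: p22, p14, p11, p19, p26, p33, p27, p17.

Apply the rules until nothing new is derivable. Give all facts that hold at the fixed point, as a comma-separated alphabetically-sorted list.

[1] rule 4 [IF p19 THEN p7]. ⇒ new: p7.
[2] rule 3 [IF p7 and p26 and p11 THEN p23]. ⇒ new: p23.
[3] rule 6 [IF p23 and p22 and p26 THEN p38]. ⇒ new: p38.
[4] rule 9 [IF p38 THEN p35]. ⇒ new: p35.
[5] rule 10 [IF p35 and p26 THEN p37]. ⇒ new: p37.
[6] rule 2 [IF p37 THEN p18]; rule 5 [IF p37 THEN p8]. ⇒ new: p18, p8.
[7] rule 1 [IF p8 THEN p4]. ⇒ new: p4.

p11, p14, p17, p18, p19, p22, p23, p26, p27, p33, p35, p37, p38, p4, p7, p8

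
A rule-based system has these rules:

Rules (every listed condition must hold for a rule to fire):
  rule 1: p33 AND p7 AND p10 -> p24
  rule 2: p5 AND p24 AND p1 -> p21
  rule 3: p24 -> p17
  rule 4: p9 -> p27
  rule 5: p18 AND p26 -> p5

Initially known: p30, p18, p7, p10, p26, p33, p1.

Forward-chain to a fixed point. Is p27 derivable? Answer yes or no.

no

Round 1 fires rule 1, rule 5, giving p24, p5.
Round 2 fires rule 2, rule 3, giving p21, p17.
Fixed point reached. p27 is concluded only by rule 4; rule 4 needs p9 (never derived).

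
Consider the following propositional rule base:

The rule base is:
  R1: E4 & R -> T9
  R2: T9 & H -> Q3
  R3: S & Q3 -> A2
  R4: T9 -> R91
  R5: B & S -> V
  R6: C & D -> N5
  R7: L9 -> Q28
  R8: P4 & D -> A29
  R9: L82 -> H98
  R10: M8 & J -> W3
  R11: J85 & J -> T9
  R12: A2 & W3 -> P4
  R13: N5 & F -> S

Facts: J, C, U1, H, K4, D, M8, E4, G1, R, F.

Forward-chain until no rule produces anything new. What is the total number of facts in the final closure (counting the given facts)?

20

Round 1: R1 [E4 & R -> T9]; R6 [C & D -> N5]; R10 [M8 & J -> W3]. Adds T9, N5, W3.
Round 2: R2 [T9 & H -> Q3]; R4 [T9 -> R91]; R13 [N5 & F -> S]. Adds Q3, R91, S.
Round 3: R3 [S & Q3 -> A2]. Adds A2.
Round 4: R12 [A2 & W3 -> P4]. Adds P4.
Round 5: R8 [P4 & D -> A29]. Adds A29.
Closure: {A2, A29, C, D, E4, F, G1, H, J, K4, M8, N5, P4, Q3, R, R91, S, T9, U1, W3} — 20 facts.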